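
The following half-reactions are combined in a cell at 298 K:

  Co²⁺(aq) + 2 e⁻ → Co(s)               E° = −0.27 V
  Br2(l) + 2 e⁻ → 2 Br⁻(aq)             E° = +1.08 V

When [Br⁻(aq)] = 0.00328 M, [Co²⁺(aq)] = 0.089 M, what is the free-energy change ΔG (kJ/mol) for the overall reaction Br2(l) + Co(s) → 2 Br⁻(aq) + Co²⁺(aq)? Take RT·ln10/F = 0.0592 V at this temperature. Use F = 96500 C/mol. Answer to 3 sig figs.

E°cell = +1.08 − (−0.27) = +1.35 V; the balanced reaction transfers n = 2 electrons.
Q = [Br⁻(aq)]^2·[Co²⁺(aq)] = 9.57×10^−7, so log Q = −6.019 and E = +1.35 − (0.0592/2)(−6.019) = +1.5282 V.
Finally ΔG = −nFE = −(2)(96500 C/mol)(+1.5282 V) = −295 kJ/mol.

−295 kJ/mol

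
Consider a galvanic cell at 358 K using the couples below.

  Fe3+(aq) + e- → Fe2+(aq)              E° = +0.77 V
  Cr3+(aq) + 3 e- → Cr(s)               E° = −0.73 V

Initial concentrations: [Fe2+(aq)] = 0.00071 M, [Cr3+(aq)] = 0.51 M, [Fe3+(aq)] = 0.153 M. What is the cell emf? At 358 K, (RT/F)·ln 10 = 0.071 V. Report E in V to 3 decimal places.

Since E°(Fe³⁺/Fe²⁺) > E°(Cr³⁺/Cr), Fe³⁺/Fe²⁺ serves as the cathode.
E°cell = E°cat − E°an = +0.77 − (−0.73) = +1.50 V; n = 3.
For the overall reaction 3 Fe3+(aq) + Cr(s) → 3 Fe2+(aq) + Cr3+(aq), Q = ([Fe2+(aq)]^3·[Cr3+(aq)]) / [Fe3+(aq)]^3 = 5.1×10^−8, giving log Q = −7.293.
Applying E = E° − (RT ln10/nF)·log Q gives +1.50 − (0.071/3)(−7.293) = +1.673 V.

+1.673 V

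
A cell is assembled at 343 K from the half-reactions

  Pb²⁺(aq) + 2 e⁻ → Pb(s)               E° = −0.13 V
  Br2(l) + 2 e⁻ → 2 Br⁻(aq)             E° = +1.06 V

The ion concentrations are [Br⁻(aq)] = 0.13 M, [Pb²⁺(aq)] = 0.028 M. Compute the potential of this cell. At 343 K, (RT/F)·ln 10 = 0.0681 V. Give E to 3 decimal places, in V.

The Br₂/Br⁻ couple has the more positive E°, so it is the cathode; Pb²⁺/Pb is the anode.
E°cell = +1.06 − (−0.13) = +1.19 V, with n = 2 electrons transferred.
Balancing gives Br2(l) + Pb(s) → 2 Br⁻(aq) + Pb²⁺(aq); hence Q = [Br⁻(aq)]^2·[Pb²⁺(aq)] = 0.000473 (log Q = −3.325).
Applying E = E° − (RT ln10/nF)·log Q gives +1.19 − (0.0681/2)(−3.325) = +1.303 V.

+1.303 V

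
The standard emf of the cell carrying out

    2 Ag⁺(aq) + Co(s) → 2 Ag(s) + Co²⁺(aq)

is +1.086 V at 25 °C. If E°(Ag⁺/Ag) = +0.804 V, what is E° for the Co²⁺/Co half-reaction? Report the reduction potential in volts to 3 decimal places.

−0.282 V

In the reaction as written the Ag⁺/Ag couple is reduced (cathode) and Co²⁺/Co is oxidized (anode), so E°cell = E°(Ag⁺/Ag) − E°(Co²⁺/Co).
E°(Co²⁺/Co) = E°(cathode) − E°cell = +0.804 − (+1.086) = −0.282 V.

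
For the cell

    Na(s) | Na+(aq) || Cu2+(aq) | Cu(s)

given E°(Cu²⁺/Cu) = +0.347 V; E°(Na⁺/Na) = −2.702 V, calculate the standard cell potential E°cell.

By convention the left-hand electrode in cell notation is the anode (oxidation) and the right-hand electrode is the cathode (reduction).
E°cell = E°(right) − E°(left) = +0.347 − (−2.702) = +3.049 V.

+3.049 V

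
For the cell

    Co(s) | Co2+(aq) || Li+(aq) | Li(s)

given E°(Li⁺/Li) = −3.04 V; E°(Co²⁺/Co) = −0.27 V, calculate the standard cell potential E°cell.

−2.77 V

By convention the left-hand electrode in cell notation is the anode (oxidation) and the right-hand electrode is the cathode (reduction).
E°cell = E°(right) − E°(left) = −3.04 − (−0.27) = −2.77 V.
The negative sign shows that, as written, the cell would require an external voltage to drive the reaction.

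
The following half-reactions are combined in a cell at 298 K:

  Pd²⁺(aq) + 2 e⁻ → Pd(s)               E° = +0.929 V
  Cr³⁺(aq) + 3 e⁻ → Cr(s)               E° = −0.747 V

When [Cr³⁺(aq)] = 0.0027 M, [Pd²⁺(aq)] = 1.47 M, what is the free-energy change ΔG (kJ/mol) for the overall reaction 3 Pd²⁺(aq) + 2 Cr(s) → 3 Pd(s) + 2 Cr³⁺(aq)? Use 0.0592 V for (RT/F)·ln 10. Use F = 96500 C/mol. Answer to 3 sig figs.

−1000 kJ/mol

With Pd²⁺/Pd reduced at the cathode, E°cell = +0.929 − (−0.747) = +1.676 V and n = 6.
Here Q = [Cr³⁺(aq)]^2 / [Pd²⁺(aq)]^3 = 2.29×10^−6 (log Q = −5.639), giving E = +1.676 − (0.0592/6)·(−5.639) = +1.7316 V.
Then ΔG = −nFE = −6 × 96500 × +1.7316 J/mol = −1000 kJ/mol.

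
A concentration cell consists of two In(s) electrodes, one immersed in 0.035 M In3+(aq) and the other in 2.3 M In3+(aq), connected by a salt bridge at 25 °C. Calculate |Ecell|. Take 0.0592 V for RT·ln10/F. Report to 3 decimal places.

0.036 V

For a concentration cell E°cell = 0, since both electrodes use the same couple.
The compartment with the higher In3+(aq) concentration (2.3 M) acts as the cathode; ions are reduced there and produced at the dilute (0.035 M) anode.
With n = 3, Ecell = −(0.0592/3)·log([dilute]/[conc]) = −(0.0592/3)·log(0.035/2.3) = +0.036 V.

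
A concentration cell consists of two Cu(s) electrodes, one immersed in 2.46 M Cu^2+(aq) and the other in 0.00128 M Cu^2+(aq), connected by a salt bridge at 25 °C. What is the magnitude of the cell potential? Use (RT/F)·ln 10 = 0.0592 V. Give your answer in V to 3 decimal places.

For a concentration cell E°cell = 0, since both electrodes use the same couple.
The compartment with the higher Cu^2+(aq) concentration (2.46 M) acts as the cathode; ions are reduced there and produced at the dilute (0.00128 M) anode.
With n = 2, Ecell = −(0.0592/2)·log([dilute]/[conc]) = −(0.0592/2)·log(0.00128/2.46) = +0.097 V.

0.097 V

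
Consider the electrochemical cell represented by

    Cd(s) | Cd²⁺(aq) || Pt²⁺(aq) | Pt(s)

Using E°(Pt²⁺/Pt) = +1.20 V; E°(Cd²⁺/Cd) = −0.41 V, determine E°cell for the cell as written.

+1.61 V

By convention the left-hand electrode in cell notation is the anode (oxidation) and the right-hand electrode is the cathode (reduction).
E°cell = E°(right) − E°(left) = +1.20 − (−0.41) = +1.61 V.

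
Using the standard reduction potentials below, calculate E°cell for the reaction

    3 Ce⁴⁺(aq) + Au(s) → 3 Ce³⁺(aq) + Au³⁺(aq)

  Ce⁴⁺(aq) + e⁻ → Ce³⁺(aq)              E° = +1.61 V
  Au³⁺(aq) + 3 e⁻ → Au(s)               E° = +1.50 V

Ce⁴⁺(aq) gains electrons, so the Ce⁴⁺/Ce³⁺ couple is the cathode; the Au³⁺/Au couple is the anode.
E°cell = E°(cathode) − E°(anode) = +1.61 − (+1.50) = +0.11 V.

+0.11 V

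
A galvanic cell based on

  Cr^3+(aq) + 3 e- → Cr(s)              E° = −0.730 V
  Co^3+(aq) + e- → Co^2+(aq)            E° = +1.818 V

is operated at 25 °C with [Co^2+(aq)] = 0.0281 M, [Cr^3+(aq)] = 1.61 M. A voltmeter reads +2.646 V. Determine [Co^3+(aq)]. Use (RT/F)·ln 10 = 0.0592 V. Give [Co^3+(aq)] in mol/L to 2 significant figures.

1.5 M

Co³⁺/Co²⁺ is the cathode (higher E°); E°cell = +1.818 − (−0.730) = +2.548 V with n = 3.
From the Nernst equation, log Q = n(E° − E)/0.0592 = 3·(+2.548 − (+2.646))/0.0592 = −4.966.
Balancing electrons gives 3 Co^3+(aq) + Cr(s) → 3 Co^2+(aq) + Cr^3+(aq); thus Q = ([Co^2+(aq)]^3·[Cr^3+(aq)]) / [Co^3+(aq)]^3.
Solving for the unknown gives log [Co^3+(aq)] = 0.173, so [Co^3+(aq)] ≈ 1.5 M.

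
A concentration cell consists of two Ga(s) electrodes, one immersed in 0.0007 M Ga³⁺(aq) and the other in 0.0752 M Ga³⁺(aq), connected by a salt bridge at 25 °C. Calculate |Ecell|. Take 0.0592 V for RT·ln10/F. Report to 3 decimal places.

For a concentration cell E°cell = 0, since both electrodes use the same couple.
The compartment with the higher Ga³⁺(aq) concentration (0.0752 M) acts as the cathode; ions are reduced there and produced at the dilute (0.0007 M) anode.
With n = 3, Ecell = −(0.0592/3)·log([dilute]/[conc]) = −(0.0592/3)·log(0.0007/0.0752) = +0.040 V.

0.040 V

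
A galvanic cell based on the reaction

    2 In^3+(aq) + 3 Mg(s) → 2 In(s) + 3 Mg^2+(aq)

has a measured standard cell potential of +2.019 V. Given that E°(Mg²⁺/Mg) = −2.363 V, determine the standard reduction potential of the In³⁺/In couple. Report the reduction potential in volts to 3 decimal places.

−0.344 V

In the reaction as written the In³⁺/In couple is reduced (cathode) and Mg²⁺/Mg is oxidized (anode), so E°cell = E°(In³⁺/In) − E°(Mg²⁺/Mg).
E°(In³⁺/In) = E°cell + E°(anode) = +2.019 + (−2.363) = −0.344 V.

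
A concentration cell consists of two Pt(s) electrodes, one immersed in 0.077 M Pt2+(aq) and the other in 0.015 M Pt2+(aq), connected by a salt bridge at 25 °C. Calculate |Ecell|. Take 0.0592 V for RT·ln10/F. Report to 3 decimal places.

0.021 V

For a concentration cell E°cell = 0, since both electrodes use the same couple.
The compartment with the higher Pt2+(aq) concentration (0.077 M) acts as the cathode; ions are reduced there and produced at the dilute (0.015 M) anode.
With n = 2, Ecell = −(0.0592/2)·log([dilute]/[conc]) = −(0.0592/2)·log(0.015/0.077) = +0.021 V.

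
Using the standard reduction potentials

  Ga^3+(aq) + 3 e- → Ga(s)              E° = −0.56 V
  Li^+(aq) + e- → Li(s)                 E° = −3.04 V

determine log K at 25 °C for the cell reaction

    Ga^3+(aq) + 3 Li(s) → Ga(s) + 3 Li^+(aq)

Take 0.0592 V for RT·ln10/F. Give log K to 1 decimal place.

The Ga³⁺/Ga couple is reduced (cathode); E°cell = −0.56 − (−3.04) = +2.48 V with n = 3.
At equilibrium E = 0, so log K = nE°cell / 0.0592 = (3)(+2.48) / 0.0592 = 125.7.

log K = 125.7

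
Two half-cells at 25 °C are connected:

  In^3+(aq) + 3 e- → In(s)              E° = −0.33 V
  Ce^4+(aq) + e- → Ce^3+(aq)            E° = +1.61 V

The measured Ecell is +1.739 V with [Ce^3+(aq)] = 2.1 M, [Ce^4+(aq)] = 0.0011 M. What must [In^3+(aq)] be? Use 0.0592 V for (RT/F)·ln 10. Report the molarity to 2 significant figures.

With Ce⁴⁺/Ce³⁺ at the cathode and In³⁺/In at the anode, E°cell = +1.61 − (−0.33) = +1.94 V (n = 3).
Rearranging E = E° − (0.0592/n)·log Q gives log Q = 3(+1.94 − (+1.739))/0.0592 = 10.186.
The balanced reaction is 3 Ce^4+(aq) + In(s) → 3 Ce^3+(aq) + In^3+(aq), so Q = ([Ce^3+(aq)]^3·[In^3+(aq)]) / [Ce^4+(aq)]^3.
Isolating [In^3+(aq)] in Q = 10^{10.186} yields log [In^3+(aq)] = 0.344, i.e. 2.2 M.

2.2 M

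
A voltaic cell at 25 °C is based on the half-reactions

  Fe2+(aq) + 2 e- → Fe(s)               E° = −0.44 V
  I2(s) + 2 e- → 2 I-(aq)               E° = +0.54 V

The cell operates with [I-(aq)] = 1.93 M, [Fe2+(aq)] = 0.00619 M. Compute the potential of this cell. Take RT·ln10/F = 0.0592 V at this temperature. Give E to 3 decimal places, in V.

+1.028 V

Since E°(I₂/I⁻) > E°(Fe²⁺/Fe), I₂/I⁻ serves as the cathode.
E°cell = +0.54 − (−0.44) = +0.98 V, with n = 2 electrons transferred.
The balanced reaction is I2(s) + Fe(s) → 2 I-(aq) + Fe2+(aq), so Q = [I-(aq)]^2·[Fe2+(aq)] = 0.0231 and log Q = −1.637.
Applying E = E° − (RT ln10/nF)·log Q gives +0.98 − (0.0592/2)(−1.637) = +1.028 V.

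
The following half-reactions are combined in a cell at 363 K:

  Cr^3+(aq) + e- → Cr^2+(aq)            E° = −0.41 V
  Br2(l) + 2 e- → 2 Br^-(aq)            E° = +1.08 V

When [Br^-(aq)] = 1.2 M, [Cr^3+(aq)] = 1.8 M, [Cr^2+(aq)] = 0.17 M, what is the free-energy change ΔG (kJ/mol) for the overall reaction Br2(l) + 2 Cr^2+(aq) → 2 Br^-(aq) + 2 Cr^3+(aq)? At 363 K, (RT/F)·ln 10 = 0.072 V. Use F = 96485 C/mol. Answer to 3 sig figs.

E°cell = +1.08 − (−0.41) = +1.49 V; the balanced reaction transfers n = 2 electrons.
Q = ([Br^-(aq)]^2·[Cr^3+(aq)]^2) / [Cr^2+(aq)]^2 = 161, so log Q = 2.208 and E = +1.49 − (0.072/2)(2.208) = +1.4105 V.
ΔG = −nFE = −(2)(96485)(+1.4105) J/mol = −272 kJ/mol.

−272 kJ/mol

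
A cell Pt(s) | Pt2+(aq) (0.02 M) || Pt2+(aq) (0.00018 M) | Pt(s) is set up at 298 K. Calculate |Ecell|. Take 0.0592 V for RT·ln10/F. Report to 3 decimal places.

0.061 V

For a concentration cell E°cell = 0, since both electrodes use the same couple.
The compartment with the higher Pt2+(aq) concentration (0.02 M) acts as the cathode; ions are reduced there and produced at the dilute (0.00018 M) anode.
With n = 2, Ecell = −(0.0592/2)·log([dilute]/[conc]) = −(0.0592/2)·log(0.00018/0.02) = +0.061 V.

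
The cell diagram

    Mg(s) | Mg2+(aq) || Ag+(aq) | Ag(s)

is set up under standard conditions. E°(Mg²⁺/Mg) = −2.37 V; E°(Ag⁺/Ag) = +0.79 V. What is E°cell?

+3.16 V

By convention the left-hand electrode in cell notation is the anode (oxidation) and the right-hand electrode is the cathode (reduction).
E°cell = E°(right) − E°(left) = +0.79 − (−2.37) = +3.16 V.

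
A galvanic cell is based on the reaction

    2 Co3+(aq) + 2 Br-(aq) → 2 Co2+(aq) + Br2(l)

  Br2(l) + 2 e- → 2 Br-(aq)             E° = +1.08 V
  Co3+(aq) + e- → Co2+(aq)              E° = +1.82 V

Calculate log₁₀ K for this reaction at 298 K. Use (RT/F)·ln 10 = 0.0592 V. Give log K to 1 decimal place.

log K = 25.0

The Co³⁺/Co²⁺ couple is reduced (cathode); E°cell = +1.82 − (+1.08) = +0.74 V with n = 2.
At equilibrium E = 0, so log K = nE°cell / 0.0592 = (2)(+0.74) / 0.0592 = 25.0.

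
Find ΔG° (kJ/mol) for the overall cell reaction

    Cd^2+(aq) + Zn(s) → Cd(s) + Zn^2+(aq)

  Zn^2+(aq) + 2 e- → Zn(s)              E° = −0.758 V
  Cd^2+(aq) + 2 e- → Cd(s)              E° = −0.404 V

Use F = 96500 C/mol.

In the reaction as written Cd^2+(aq) is reduced, so the Cd²⁺/Cd couple is the cathode and Zn²⁺/Zn is the anode.
E°cell = −0.404 − (−0.758) = +0.354 V; balancing electrons gives n = 2.
ΔG° = −nFE°cell = −(2)(96500)(+0.354) J/mol = −68.3 kJ/mol.

−68.3 kJ/mol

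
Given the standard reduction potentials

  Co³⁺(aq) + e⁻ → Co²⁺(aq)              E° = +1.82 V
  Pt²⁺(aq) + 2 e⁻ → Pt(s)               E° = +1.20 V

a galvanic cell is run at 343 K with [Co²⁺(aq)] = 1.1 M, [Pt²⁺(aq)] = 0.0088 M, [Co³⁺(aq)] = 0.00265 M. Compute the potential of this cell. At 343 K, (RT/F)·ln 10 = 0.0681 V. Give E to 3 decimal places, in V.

+0.512 V

Co³⁺/Co²⁺ is reduced (cathode, E° = +1.82 V) and Pt²⁺/Pt is oxidized (anode).
E°cell = E°cat − E°an = +1.82 − (+1.20) = +0.62 V; n = 2.
For the overall reaction 2 Co³⁺(aq) + Pt(s) → 2 Co²⁺(aq) + Pt²⁺(aq), Q = ([Co²⁺(aq)]^2·[Pt²⁺(aq)]) / [Co³⁺(aq)]^2 = 1.52×10^3, giving log Q = 3.181.
By the Nernst equation, E = +0.62 − (0.0681/2)·(3.181) = +0.512 V.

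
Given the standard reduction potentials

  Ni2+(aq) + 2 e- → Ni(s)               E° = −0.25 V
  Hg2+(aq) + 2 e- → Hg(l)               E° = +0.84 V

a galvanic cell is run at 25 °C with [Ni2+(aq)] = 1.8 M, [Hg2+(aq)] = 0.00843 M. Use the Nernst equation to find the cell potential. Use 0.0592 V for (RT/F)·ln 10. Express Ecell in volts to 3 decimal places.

+1.021 V

Since E°(Hg²⁺/Hg) > E°(Ni²⁺/Ni), Hg²⁺/Hg serves as the cathode.
E°cell = +0.84 − (−0.25) = +1.09 V, with n = 2 electrons transferred.
Balancing gives Hg2+(aq) + Ni(s) → Hg(l) + Ni2+(aq); hence Q = [Ni2+(aq)] / [Hg2+(aq)] = 214 (log Q = 2.329).
Applying E = E° − (RT ln10/nF)·log Q gives +1.09 − (0.0592/2)(2.329) = +1.021 V.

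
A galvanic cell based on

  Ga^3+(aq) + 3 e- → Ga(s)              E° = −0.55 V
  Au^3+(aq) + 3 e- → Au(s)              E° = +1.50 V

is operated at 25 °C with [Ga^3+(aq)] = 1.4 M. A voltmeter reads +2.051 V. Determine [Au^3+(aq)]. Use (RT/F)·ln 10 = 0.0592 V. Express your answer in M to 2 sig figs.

1.6 M

The Au³⁺/Au couple has the larger reduction potential, so it is the cathode: E°cell = +1.50 − (−0.55) = +2.05 V and n = 3.
From the Nernst equation, log Q = n(E° − E)/0.0592 = 3·(+2.05 − (+2.051))/0.0592 = −0.051.
For Au^3+(aq) + Ga(s) → Au(s) + Ga^3+(aq), the reaction quotient is Q = [Ga^3+(aq)] / [Au^3+(aq)].
Solving for the unknown gives log [Au^3+(aq)] = 0.197, so [Au^3+(aq)] ≈ 1.6 M.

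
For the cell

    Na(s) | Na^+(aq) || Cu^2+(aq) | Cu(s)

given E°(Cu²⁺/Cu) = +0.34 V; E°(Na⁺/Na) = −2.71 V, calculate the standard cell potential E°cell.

By convention the left-hand electrode in cell notation is the anode (oxidation) and the right-hand electrode is the cathode (reduction).
E°cell = E°(right) − E°(left) = +0.34 − (−2.71) = +3.05 V.

+3.05 V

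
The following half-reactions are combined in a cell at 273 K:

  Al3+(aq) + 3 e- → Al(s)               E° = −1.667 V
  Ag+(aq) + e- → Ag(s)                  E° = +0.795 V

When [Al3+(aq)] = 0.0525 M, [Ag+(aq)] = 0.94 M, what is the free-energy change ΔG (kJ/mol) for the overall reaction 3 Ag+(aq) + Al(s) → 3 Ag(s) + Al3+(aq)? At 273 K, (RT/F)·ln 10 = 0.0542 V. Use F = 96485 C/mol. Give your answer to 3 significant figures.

The standard cell potential is +0.795 − (−1.667) = +2.462 V, with n = 3 electrons in the balanced equation.
The reaction quotient is [Al3+(aq)] / [Ag+(aq)]^3 = 0.0632; by Nernst, E = +2.462 − (0.0542/3)(−1.199) = +2.4837 V.
Then ΔG = −nFE = −3 × 96485 × +2.4837 J/mol = −719 kJ/mol.

−719 kJ/mol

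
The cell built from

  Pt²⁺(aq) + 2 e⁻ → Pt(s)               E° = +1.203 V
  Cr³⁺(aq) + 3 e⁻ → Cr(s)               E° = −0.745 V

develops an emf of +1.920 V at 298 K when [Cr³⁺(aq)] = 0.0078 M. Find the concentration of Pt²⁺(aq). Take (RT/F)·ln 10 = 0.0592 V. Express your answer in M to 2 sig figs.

0.0045 M

With Pt²⁺/Pt at the cathode and Cr³⁺/Cr at the anode, E°cell = +1.203 − (−0.745) = +1.948 V (n = 6).
From the Nernst equation, log Q = n(E° − E)/0.0592 = 6·(+1.948 − (+1.920))/0.0592 = 2.838.
For 3 Pt²⁺(aq) + 2 Cr(s) → 3 Pt(s) + 2 Cr³⁺(aq), the reaction quotient is Q = [Cr³⁺(aq)]^2 / [Pt²⁺(aq)]^3.
Substituting the known concentrations and solving, log [Pt²⁺(aq)] = −2.351 and [Pt²⁺(aq)] = 0.0045 M.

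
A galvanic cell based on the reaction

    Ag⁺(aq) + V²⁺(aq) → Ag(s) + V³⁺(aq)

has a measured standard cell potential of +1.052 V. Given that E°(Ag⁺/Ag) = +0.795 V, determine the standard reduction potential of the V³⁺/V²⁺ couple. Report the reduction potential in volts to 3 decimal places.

−0.257 V

In the reaction as written the Ag⁺/Ag couple is reduced (cathode) and V³⁺/V²⁺ is oxidized (anode), so E°cell = E°(Ag⁺/Ag) − E°(V³⁺/V²⁺).
E°(V³⁺/V²⁺) = E°(cathode) − E°cell = +0.795 − (+1.052) = −0.257 V.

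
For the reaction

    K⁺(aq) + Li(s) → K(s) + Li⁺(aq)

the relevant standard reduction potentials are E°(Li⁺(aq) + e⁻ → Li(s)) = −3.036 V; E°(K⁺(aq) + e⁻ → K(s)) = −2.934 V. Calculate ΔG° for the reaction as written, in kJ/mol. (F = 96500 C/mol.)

−9.8 kJ/mol

In the reaction as written K⁺(aq) is reduced, so the K⁺/K couple is the cathode and Li⁺/Li is the anode.
E°cell = −2.934 − (−3.036) = +0.102 V; balancing electrons gives n = 1.
ΔG° = −nFE°cell = −(1)(96500)(+0.102) J/mol = −9.8 kJ/mol.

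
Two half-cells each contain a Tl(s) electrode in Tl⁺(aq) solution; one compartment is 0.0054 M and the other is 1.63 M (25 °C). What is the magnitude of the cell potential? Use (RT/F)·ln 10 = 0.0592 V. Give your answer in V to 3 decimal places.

0.147 V

For a concentration cell E°cell = 0, since both electrodes use the same couple.
The compartment with the higher Tl⁺(aq) concentration (1.63 M) acts as the cathode; ions are reduced there and produced at the dilute (0.0054 M) anode.
With n = 1, Ecell = −(0.0592/1)·log([dilute]/[conc]) = −(0.0592/1)·log(0.0054/1.63) = +0.147 V.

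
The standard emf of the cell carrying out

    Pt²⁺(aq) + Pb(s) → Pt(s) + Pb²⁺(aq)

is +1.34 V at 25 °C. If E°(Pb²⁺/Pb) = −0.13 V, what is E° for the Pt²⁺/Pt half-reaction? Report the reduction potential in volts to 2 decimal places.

In the reaction as written the Pt²⁺/Pt couple is reduced (cathode) and Pb²⁺/Pb is oxidized (anode), so E°cell = E°(Pt²⁺/Pt) − E°(Pb²⁺/Pb).
E°(Pt²⁺/Pt) = E°cell + E°(anode) = +1.34 + (−0.13) = +1.21 V.

+1.21 V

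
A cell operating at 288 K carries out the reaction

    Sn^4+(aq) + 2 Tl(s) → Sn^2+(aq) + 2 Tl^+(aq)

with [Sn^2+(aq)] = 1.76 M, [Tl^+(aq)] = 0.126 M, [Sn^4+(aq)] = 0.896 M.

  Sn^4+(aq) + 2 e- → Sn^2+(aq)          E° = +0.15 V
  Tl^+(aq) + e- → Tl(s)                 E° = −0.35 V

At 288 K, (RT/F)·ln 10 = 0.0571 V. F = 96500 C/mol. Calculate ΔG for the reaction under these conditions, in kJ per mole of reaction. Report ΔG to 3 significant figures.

With Sn⁴⁺/Sn²⁺ reduced at the cathode, E°cell = +0.15 − (−0.35) = +0.50 V and n = 2.
The reaction quotient is ([Sn^2+(aq)]·[Tl^+(aq)]^2) / [Sn^4+(aq)] = 0.0312; by Nernst, E = +0.50 − (0.0571/2)(−1.506) = +0.5430 V.
Then ΔG = −nFE = −2 × 96500 × +0.5430 J/mol = −105 kJ/mol.

−105 kJ/mol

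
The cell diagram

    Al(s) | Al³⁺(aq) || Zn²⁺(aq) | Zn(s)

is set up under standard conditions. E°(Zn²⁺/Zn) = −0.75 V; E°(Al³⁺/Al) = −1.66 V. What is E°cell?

By convention the left-hand electrode in cell notation is the anode (oxidation) and the right-hand electrode is the cathode (reduction).
E°cell = E°(right) − E°(left) = −0.75 − (−1.66) = +0.91 V.

+0.91 V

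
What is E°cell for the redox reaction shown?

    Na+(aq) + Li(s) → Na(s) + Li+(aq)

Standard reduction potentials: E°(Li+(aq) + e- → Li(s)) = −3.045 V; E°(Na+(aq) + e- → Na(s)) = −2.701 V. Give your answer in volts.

Na+(aq) gains electrons, so the Na⁺/Na couple is the cathode; the Li⁺/Li couple is the anode.
E°cell = E°(cathode) − E°(anode) = −2.701 − (−3.045) = +0.344 V.

+0.344 V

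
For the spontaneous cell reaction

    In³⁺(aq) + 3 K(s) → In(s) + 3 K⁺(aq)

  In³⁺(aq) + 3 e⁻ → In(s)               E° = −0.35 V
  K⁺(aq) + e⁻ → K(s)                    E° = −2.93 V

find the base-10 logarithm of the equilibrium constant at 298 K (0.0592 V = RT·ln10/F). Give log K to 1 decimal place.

log K = 130.7

The In³⁺/In couple is reduced (cathode); E°cell = −0.35 − (−2.93) = +2.58 V with n = 3.
At equilibrium E = 0, so log K = nE°cell / 0.0592 = (3)(+2.58) / 0.0592 = 130.7.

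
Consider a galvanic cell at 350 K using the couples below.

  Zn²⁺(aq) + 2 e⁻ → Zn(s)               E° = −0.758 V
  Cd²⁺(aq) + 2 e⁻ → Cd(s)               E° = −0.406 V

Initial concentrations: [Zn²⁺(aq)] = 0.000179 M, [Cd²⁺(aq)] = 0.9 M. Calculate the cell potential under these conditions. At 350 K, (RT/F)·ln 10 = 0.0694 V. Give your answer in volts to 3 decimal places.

Since E°(Cd²⁺/Cd) > E°(Zn²⁺/Zn), Cd²⁺/Cd serves as the cathode.
The standard potential is −0.406 − (−0.758) = +0.352 V and the balanced reaction transfers n = 2 electrons.
The balanced reaction is Cd²⁺(aq) + Zn(s) → Cd(s) + Zn²⁺(aq), so Q = [Zn²⁺(aq)] / [Cd²⁺(aq)] = 0.000199 and log Q = −3.701.
Applying E = E° − (RT ln10/nF)·log Q gives +0.352 − (0.0694/2)(−3.701) = +0.480 V.

+0.480 V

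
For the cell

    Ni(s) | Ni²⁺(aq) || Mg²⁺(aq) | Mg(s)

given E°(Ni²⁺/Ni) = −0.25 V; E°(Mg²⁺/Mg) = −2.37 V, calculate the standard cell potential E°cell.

By convention the left-hand electrode in cell notation is the anode (oxidation) and the right-hand electrode is the cathode (reduction).
E°cell = E°(right) − E°(left) = −2.37 − (−0.25) = −2.12 V.
The negative sign shows that, as written, the cell would require an external voltage to drive the reaction.

−2.12 V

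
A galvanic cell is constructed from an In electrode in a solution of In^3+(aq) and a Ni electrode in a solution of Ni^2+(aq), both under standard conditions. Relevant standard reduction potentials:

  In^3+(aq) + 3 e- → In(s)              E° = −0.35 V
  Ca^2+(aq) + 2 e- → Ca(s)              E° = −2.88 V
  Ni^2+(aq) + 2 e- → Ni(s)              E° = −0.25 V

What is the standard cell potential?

The Ni²⁺/Ni couple has the higher E°, so Ni ion is reduced (cathode) and In is oxidized (anode).
E°cell = E°(cathode) − E°(anode) = −0.25 − (−0.35) = +0.10 V.

+0.10 V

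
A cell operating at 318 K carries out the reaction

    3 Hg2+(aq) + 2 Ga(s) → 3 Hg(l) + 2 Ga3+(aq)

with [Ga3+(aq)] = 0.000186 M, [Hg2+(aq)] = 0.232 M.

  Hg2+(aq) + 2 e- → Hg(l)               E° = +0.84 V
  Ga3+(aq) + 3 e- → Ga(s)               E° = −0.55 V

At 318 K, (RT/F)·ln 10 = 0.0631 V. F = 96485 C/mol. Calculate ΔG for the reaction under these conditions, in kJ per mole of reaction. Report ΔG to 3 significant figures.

E°cell = +0.84 − (−0.55) = +1.39 V; the balanced reaction transfers n = 6 electrons.
Q = [Ga3+(aq)]^2 / [Hg2+(aq)]^3 = 2.77×10^−6, so log Q = −5.557 and E = +1.39 − (0.0631/6)(−5.557) = +1.4484 V.
ΔG = −nFE = −(6)(96485)(+1.4484) J/mol = −838 kJ/mol.

−838 kJ/mol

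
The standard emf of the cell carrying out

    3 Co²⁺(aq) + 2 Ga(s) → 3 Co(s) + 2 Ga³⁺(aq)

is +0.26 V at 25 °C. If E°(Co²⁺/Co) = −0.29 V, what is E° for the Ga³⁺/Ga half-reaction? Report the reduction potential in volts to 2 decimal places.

−0.55 V

In the reaction as written the Co²⁺/Co couple is reduced (cathode) and Ga³⁺/Ga is oxidized (anode), so E°cell = E°(Co²⁺/Co) − E°(Ga³⁺/Ga).
E°(Ga³⁺/Ga) = E°(cathode) − E°cell = −0.29 − (+0.26) = −0.55 V.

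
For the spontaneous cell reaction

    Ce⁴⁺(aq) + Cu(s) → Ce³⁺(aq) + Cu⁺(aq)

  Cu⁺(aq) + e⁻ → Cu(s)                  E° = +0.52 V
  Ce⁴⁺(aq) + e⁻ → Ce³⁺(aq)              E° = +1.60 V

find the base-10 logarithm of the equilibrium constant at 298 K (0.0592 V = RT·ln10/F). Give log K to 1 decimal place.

log K = 18.2

The Ce⁴⁺/Ce³⁺ couple is reduced (cathode); E°cell = +1.60 − (+0.52) = +1.08 V with n = 1.
At equilibrium E = 0, so log K = nE°cell / 0.0592 = (1)(+1.08) / 0.0592 = 18.2.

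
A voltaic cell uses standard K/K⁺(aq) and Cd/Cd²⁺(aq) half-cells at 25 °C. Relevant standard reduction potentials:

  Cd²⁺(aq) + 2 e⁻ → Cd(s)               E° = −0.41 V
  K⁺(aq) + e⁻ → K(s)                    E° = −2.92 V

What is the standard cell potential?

+2.51 V

Of the two couples in this cell, the one with the more positive reduction potential is reduced at the cathode: here that is Cd²⁺/Cd (−0.41 V); K⁺/K (−2.92 V) is the anode.
E°cell = E°(cathode) − E°(anode) = −0.41 − (−2.92) = +2.51 V.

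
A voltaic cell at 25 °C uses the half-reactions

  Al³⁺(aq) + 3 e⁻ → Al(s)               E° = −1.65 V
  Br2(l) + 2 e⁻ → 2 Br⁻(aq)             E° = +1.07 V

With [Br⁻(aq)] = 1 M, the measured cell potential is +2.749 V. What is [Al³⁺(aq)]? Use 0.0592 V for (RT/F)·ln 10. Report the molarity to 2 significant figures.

0.034 M

The Br₂/Br⁻ couple has the larger reduction potential, so it is the cathode: E°cell = +1.07 − (−1.65) = +2.72 V and n = 6.
Rearranging E = E° − (0.0592/n)·log Q gives log Q = 6(+2.72 − (+2.749))/0.0592 = −2.939.
Balancing electrons gives 3 Br2(l) + 2 Al(s) → 6 Br⁻(aq) + 2 Al³⁺(aq); thus Q = [Br⁻(aq)]^6·[Al³⁺(aq)]^2.
Solving for the unknown gives log [Al³⁺(aq)] = −1.470, so [Al³⁺(aq)] ≈ 0.034 M.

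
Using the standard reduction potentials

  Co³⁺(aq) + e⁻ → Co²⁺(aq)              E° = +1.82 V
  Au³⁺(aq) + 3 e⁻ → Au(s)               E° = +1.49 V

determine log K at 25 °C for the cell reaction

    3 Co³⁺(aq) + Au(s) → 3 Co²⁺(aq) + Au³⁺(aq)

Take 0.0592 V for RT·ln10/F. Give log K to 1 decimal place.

The Co³⁺/Co²⁺ couple is reduced (cathode); E°cell = +1.82 − (+1.49) = +0.33 V with n = 3.
At equilibrium E = 0, so log K = nE°cell / 0.0592 = (3)(+0.33) / 0.0592 = 16.7.

log K = 16.7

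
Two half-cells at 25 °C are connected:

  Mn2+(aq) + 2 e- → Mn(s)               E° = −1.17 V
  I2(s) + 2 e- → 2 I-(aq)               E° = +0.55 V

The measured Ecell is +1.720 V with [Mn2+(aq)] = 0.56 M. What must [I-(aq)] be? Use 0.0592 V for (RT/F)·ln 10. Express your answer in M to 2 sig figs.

1.3 M

The I₂/I⁻ couple has the larger reduction potential, so it is the cathode: E°cell = +0.55 − (−1.17) = +1.72 V and n = 2.
Since E = E° − (0.0592/n)·log Q, log Q = n(E° − E)/0.0592 = 0.000.
Balancing electrons gives I2(s) + Mn(s) → 2 I-(aq) + Mn2+(aq); thus Q = [I-(aq)]^2·[Mn2+(aq)].
Isolating [I-(aq)] in Q = 10^{0.000} yields log [I-(aq)] = 0.126, i.e. 1.3 M.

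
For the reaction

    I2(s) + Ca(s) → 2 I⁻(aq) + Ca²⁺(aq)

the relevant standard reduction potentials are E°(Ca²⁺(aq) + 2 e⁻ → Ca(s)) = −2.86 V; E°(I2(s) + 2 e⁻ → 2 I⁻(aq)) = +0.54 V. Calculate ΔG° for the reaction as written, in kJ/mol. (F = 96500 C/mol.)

−656 kJ/mol

In the reaction as written I2(s) is reduced, so the I₂/I⁻ couple is the cathode and Ca²⁺/Ca is the anode.
E°cell = +0.54 − (−2.86) = +3.40 V; balancing electrons gives n = 2.
ΔG° = −nFE°cell = −(2)(96500)(+3.40) J/mol = −656 kJ/mol.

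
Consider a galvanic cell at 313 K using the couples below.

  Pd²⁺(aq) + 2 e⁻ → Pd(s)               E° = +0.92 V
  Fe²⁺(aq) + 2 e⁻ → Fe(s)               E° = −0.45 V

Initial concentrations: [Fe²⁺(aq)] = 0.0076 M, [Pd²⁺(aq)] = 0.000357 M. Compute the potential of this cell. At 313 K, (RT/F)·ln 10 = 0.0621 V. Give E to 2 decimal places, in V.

Pd²⁺/Pd is reduced (cathode, E° = +0.92 V) and Fe²⁺/Fe is oxidized (anode).
E°cell = E°cat − E°an = +0.92 − (−0.45) = +1.37 V; n = 2.
For the overall reaction Pd²⁺(aq) + Fe(s) → Pd(s) + Fe²⁺(aq), Q = [Fe²⁺(aq)] / [Pd²⁺(aq)] = 21.3, giving log Q = 1.328.
E = E° − (0.0621/n)·log Q = +1.37 − (0.0621/2)(1.328) = +1.33 V.

+1.33 V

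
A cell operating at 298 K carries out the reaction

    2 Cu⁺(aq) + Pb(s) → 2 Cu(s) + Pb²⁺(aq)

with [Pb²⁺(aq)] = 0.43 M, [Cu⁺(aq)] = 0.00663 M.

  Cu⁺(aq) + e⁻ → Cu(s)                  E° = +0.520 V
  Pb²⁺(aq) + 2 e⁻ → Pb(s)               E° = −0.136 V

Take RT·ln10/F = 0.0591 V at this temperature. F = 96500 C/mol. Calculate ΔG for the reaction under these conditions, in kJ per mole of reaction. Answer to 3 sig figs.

E°cell = +0.520 − (−0.136) = +0.656 V; the balanced reaction transfers n = 2 electrons.
Q = [Pb²⁺(aq)] / [Cu⁺(aq)]^2 = 9.78×10^3, so log Q = 3.990 and E = +0.656 − (0.0591/2)(3.990) = +0.5381 V.
ΔG = −nFE = −(2)(96500)(+0.5381) J/mol = −104 kJ/mol.

−104 kJ/mol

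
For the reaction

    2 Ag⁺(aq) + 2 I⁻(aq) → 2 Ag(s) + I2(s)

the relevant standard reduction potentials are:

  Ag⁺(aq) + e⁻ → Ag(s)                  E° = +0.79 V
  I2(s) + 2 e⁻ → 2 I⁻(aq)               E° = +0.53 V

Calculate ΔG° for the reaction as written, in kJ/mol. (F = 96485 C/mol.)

In the reaction as written Ag⁺(aq) is reduced, so the Ag⁺/Ag couple is the cathode and I₂/I⁻ is the anode.
E°cell = +0.79 − (+0.53) = +0.26 V; balancing electrons gives n = 2.
ΔG° = −nFE°cell = −(2)(96485)(+0.26) J/mol = −50.2 kJ/mol.

−50.2 kJ/mol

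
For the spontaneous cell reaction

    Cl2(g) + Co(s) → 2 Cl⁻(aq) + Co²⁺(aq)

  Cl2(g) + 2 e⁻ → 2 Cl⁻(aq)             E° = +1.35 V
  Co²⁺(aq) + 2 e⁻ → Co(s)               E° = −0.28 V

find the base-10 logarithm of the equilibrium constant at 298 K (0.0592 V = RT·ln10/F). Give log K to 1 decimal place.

log K = 55.1

The Cl₂/Cl⁻ couple is reduced (cathode); E°cell = +1.35 − (−0.28) = +1.63 V with n = 2.
At equilibrium E = 0, so log K = nE°cell / 0.0592 = (2)(+1.63) / 0.0592 = 55.1.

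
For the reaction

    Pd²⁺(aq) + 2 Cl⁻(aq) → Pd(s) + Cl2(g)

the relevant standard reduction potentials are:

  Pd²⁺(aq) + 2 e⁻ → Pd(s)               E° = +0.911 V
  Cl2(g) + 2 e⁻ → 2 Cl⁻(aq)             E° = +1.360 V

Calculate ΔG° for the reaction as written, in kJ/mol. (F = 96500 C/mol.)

In the reaction as written Pd²⁺(aq) is reduced, so the Pd²⁺/Pd couple is the cathode and Cl₂/Cl⁻ is the anode.
E°cell = +0.911 − (+1.360) = −0.449 V; balancing electrons gives n = 2.
ΔG° = −nFE°cell = −(2)(96500)(−0.449) J/mol = +86.7 kJ/mol.

+86.7 kJ/mol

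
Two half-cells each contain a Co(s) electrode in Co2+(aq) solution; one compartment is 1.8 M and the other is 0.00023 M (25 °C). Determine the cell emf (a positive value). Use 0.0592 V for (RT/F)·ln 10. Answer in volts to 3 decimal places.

For a concentration cell E°cell = 0, since both electrodes use the same couple.
The compartment with the higher Co2+(aq) concentration (1.8 M) acts as the cathode; ions are reduced there and produced at the dilute (0.00023 M) anode.
With n = 2, Ecell = −(0.0592/2)·log([dilute]/[conc]) = −(0.0592/2)·log(0.00023/1.8) = +0.115 V.

0.115 V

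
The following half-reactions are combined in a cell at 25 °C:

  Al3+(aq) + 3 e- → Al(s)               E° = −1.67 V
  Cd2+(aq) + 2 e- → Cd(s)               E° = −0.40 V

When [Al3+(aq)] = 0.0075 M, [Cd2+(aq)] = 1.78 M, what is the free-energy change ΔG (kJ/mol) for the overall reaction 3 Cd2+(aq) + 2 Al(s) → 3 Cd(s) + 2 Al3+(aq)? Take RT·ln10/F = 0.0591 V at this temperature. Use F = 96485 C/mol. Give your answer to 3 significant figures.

−764 kJ/mol

The standard cell potential is −0.40 − (−1.67) = +1.27 V, with n = 6 electrons in the balanced equation.
The reaction quotient is [Al3+(aq)]^2 / [Cd2+(aq)]^3 = 9.97×10^−6; by Nernst, E = +1.27 − (0.0591/6)(−5.001) = +1.3193 V.
Finally ΔG = −nFE = −(6)(96485 C/mol)(+1.3193 V) = −764 kJ/mol.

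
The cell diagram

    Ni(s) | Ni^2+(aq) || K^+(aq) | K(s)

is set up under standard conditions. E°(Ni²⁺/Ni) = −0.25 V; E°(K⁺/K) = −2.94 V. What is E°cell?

−2.69 V

By convention the left-hand electrode in cell notation is the anode (oxidation) and the right-hand electrode is the cathode (reduction).
E°cell = E°(right) − E°(left) = −2.94 − (−0.25) = −2.69 V.
The negative sign shows that, as written, the cell would require an external voltage to drive the reaction.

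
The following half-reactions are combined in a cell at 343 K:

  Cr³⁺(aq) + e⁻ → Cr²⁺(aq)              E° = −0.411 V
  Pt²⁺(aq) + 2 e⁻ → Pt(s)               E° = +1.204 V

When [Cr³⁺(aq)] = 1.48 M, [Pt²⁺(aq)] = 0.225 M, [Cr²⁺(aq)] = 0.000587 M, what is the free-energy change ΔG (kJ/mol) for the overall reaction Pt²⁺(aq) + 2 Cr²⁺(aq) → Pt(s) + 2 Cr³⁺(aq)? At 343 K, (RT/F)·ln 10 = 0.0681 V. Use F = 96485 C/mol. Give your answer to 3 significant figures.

−263 kJ/mol

The standard cell potential is +1.204 − (−0.411) = +1.615 V, with n = 2 electrons in the balanced equation.
The reaction quotient is [Cr³⁺(aq)]^2 / ([Pt²⁺(aq)]·[Cr²⁺(aq)]^2) = 2.83×10^7; by Nernst, E = +1.615 − (0.0681/2)(7.451) = +1.3613 V.
Finally ΔG = −nFE = −(2)(96485 C/mol)(+1.3613 V) = −263 kJ/mol.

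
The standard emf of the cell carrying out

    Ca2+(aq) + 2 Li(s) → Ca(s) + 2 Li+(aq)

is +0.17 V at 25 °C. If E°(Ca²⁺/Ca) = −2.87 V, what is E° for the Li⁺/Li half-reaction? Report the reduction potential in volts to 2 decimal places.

−3.04 V

In the reaction as written the Ca²⁺/Ca couple is reduced (cathode) and Li⁺/Li is oxidized (anode), so E°cell = E°(Ca²⁺/Ca) − E°(Li⁺/Li).
E°(Li⁺/Li) = E°(cathode) − E°cell = −2.87 − (+0.17) = −3.04 V.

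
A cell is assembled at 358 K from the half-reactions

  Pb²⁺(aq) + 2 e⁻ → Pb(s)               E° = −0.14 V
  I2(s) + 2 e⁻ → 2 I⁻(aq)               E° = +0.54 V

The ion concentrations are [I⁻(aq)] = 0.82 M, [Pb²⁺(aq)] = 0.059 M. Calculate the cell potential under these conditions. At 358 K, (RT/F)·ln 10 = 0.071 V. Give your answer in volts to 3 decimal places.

I₂/I⁻ is reduced (cathode, E° = +0.54 V) and Pb²⁺/Pb is oxidized (anode).
E°cell = E°cat − E°an = +0.54 − (−0.14) = +0.68 V; n = 2.
The balanced reaction is I2(s) + Pb(s) → 2 I⁻(aq) + Pb²⁺(aq), so Q = [I⁻(aq)]^2·[Pb²⁺(aq)] = 0.0397 and log Q = −1.402.
Applying E = E° − (RT ln10/nF)·log Q gives +0.68 − (0.071/2)(−1.402) = +0.730 V.

+0.730 V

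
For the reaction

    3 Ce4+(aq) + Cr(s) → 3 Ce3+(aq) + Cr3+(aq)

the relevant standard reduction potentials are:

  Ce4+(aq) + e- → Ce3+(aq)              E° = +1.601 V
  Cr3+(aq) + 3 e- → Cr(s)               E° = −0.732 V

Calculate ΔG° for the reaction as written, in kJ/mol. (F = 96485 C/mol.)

In the reaction as written Ce4+(aq) is reduced, so the Ce⁴⁺/Ce³⁺ couple is the cathode and Cr³⁺/Cr is the anode.
E°cell = +1.601 − (−0.732) = +2.333 V; balancing electrons gives n = 3.
ΔG° = −nFE°cell = −(3)(96485)(+2.333) J/mol = −675 kJ/mol.

−675 kJ/mol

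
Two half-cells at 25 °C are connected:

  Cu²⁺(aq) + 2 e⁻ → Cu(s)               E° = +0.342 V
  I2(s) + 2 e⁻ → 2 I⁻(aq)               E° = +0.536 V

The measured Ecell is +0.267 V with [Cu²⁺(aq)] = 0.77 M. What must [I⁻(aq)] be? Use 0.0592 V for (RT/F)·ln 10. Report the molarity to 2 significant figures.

With I₂/I⁻ at the cathode and Cu²⁺/Cu at the anode, E°cell = +0.536 − (+0.342) = +0.194 V (n = 2).
From the Nernst equation, log Q = n(E° − E)/0.0592 = 2·(+0.194 − (+0.267))/0.0592 = −2.466.
Balancing electrons gives I2(s) + Cu(s) → 2 I⁻(aq) + Cu²⁺(aq); thus Q = [I⁻(aq)]^2·[Cu²⁺(aq)].
Solving for the unknown gives log [I⁻(aq)] = −1.176, so [I⁻(aq)] ≈ 0.067 M.

0.067 M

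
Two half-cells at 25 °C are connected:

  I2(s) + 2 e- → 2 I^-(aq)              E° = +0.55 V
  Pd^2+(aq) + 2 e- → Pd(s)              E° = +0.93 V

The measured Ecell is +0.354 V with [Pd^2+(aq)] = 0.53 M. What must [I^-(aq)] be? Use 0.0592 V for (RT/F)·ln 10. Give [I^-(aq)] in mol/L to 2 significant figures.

0.50 M

The Pd²⁺/Pd couple has the larger reduction potential, so it is the cathode: E°cell = +0.93 − (+0.55) = +0.38 V and n = 2.
From the Nernst equation, log Q = n(E° − E)/0.0592 = 2·(+0.38 − (+0.354))/0.0592 = 0.878.
The balanced reaction is Pd^2+(aq) + 2 I^-(aq) → Pd(s) + I2(s), so Q = 1 / ([Pd^2+(aq)]·[I^-(aq)]^2).
Substituting the known concentrations and solving, log [I^-(aq)] = −0.301 and [I^-(aq)] = 0.50 M.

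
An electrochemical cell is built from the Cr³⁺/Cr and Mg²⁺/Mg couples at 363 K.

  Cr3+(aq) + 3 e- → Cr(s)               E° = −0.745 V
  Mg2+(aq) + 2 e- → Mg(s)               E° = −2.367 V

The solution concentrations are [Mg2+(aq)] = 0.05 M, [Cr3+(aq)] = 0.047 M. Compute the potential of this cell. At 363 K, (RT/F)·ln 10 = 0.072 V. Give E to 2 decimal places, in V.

+1.64 V

The Cr³⁺/Cr couple has the more positive E°, so it is the cathode; Mg²⁺/Mg is the anode.
E°cell = E°cat − E°an = −0.745 − (−2.367) = +1.622 V; n = 6.
Balancing gives 2 Cr3+(aq) + 3 Mg(s) → 2 Cr(s) + 3 Mg2+(aq); hence Q = [Mg2+(aq)]^3 / [Cr3+(aq)]^2 = 0.0566 (log Q = −1.247).
By the Nernst equation, E = +1.622 − (0.072/6)·(−1.247) = +1.64 V.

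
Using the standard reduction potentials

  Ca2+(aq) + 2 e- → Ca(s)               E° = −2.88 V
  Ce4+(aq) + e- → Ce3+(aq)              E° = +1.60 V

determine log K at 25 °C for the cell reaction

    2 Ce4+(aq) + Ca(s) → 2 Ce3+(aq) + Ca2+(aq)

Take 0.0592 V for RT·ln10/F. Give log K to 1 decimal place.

The Ce⁴⁺/Ce³⁺ couple is reduced (cathode); E°cell = +1.60 − (−2.88) = +4.48 V with n = 2.
At equilibrium E = 0, so log K = nE°cell / 0.0592 = (2)(+4.48) / 0.0592 = 151.4.

log K = 151.4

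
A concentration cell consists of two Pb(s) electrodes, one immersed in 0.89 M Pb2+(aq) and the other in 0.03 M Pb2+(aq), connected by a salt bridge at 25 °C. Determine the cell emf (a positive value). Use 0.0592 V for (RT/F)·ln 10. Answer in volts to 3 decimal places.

0.044 V

For a concentration cell E°cell = 0, since both electrodes use the same couple.
The compartment with the higher Pb2+(aq) concentration (0.89 M) acts as the cathode; ions are reduced there and produced at the dilute (0.03 M) anode.
With n = 2, Ecell = −(0.0592/2)·log([dilute]/[conc]) = −(0.0592/2)·log(0.03/0.89) = +0.044 V.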